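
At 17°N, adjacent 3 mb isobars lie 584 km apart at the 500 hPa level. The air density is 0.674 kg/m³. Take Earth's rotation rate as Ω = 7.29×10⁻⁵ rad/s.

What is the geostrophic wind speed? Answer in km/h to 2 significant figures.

Coriolis parameter at 17°N:
f = 2Ω sin φ = 2 × 7.29×10⁻⁵ × sin 17° = 4.26×10⁻⁵ s⁻¹
Pressure gradient: |∂P/∂n| = 300 Pa / 584000 m = 5.14×10⁻⁴ Pa/m
Geostrophic balance (pressure-gradient force = Coriolis force):
V_g = (1/(fρ)) |∂P/∂n| = 5.14×10⁻⁴ / (4.26×10⁻⁵ × 0.674) = 17.9 m/s
Converting: 17.9 m/s × 3.6 = 64 km/h

64 km/h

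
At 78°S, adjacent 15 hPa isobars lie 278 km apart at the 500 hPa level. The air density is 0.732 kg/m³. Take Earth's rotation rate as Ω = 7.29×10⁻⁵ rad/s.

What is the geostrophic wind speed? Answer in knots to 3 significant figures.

Coriolis parameter at 78°S:
f = 2Ω sin φ = 2 × 7.29×10⁻⁵ × sin 78° = 1.43×10⁻⁴ s⁻¹
Pressure gradient: |∂P/∂n| = 1500 Pa / 278000 m = 5.40×10⁻³ Pa/m
Geostrophic balance (pressure-gradient force = Coriolis force):
V_g = (1/(fρ)) |∂P/∂n| = 5.40×10⁻³ / (1.43×10⁻⁴ × 0.732) = 51.7 m/s
Converting: 51.7 m/s × 1.944 = 100 knots

100 knots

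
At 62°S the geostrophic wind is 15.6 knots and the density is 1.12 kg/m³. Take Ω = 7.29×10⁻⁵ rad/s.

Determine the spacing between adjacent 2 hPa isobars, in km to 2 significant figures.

170 km

Coriolis parameter at 62°S:
f = 2Ω sin φ = 2 × 7.29×10⁻⁵ × sin 62° = 1.29×10⁻⁴ s⁻¹
Wind speed in SI: 15.6 knots = 8.03 m/s
Geostrophic balance rearranged: |∂P/∂n| = f ρ V_g
|∂P/∂n| = 1.29×10⁻⁴ × 1.12 × 8.03 = 1.16×10⁻³ Pa/m
Isobar spacing: Δn = ΔP/|∂P/∂n| = 200 Pa / 1.16×10⁻³ Pa/m = 172845 m ≈ 170 km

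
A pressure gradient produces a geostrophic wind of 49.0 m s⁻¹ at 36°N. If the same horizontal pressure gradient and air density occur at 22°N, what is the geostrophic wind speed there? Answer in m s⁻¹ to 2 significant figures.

With the same pressure gradient and density, V_g ∝ 1/f ∝ 1/sin φ.
V₂ = V₁ · sin φ₁ / sin φ₂ = 49.0 × sin 36° / sin 22°
V₂ = 49.0 × 0.5878/0.3746 = 77 m s⁻¹

77 m s⁻¹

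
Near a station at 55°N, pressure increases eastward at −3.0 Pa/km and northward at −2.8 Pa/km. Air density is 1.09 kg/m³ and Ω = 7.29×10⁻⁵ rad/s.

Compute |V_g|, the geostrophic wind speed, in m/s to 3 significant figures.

Coriolis parameter at 55°N:
f = 2Ω sin φ = 2 × 7.29×10⁻⁵ × sin 55° = 1.19×10⁻⁴ s⁻¹
Component geostrophic relations (x east, y north):
u_g = −(1/(fρ)) ∂P/∂y,  v_g = (1/(fρ)) ∂P/∂x
u_g = −(−2.8×10⁻³)/(1.19×10⁻⁴ × 1.09) = 21.5 m/s;  v_g = (−3.0×10⁻³)/(1.19×10⁻⁴ × 1.09) = −23.0 m/s
|V_g| = √(u_g² + v_g²) = 31.5 m/s

31.5 m/s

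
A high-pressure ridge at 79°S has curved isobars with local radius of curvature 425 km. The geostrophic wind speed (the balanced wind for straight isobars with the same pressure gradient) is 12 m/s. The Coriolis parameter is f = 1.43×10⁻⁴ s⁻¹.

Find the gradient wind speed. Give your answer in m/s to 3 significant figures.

16.5 m/s

Around a high, pressure-gradient force acts outward with centrifugal, so Coriolis balances both:
fV = (1/ρ)|∂P/∂n| + V²/R  →  V² − fR·V + fR·V_g = 0
With fR = 1.43×10⁻⁴ × 425×10³ m = 60.8 m/s:
V = [fR − √((fR)² − 4 fR V_g)]/2 = [60.8 − √(60.8² − 4×60.8×12)]/2 = 16.5 m/s
Supergeostrophic (V > V_g = 12 m/s), as expected around a high.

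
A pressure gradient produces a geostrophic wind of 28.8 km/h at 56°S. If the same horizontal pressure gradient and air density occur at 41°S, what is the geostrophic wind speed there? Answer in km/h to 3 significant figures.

With the same pressure gradient and density, V_g ∝ 1/f ∝ 1/sin φ.
V₂ = V₁ · sin φ₁ / sin φ₂ = 28.8 × sin 56° / sin 41°
V₂ = 28.8 × 0.8290/0.6561 = 36.4 km/h

36.4 km/h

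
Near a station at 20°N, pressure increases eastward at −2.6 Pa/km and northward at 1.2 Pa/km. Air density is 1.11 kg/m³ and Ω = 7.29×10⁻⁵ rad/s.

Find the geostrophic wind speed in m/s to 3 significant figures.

51.7 m/s

Coriolis parameter at 20°N:
f = 2Ω sin φ = 2 × 7.29×10⁻⁵ × sin 20° = 4.99×10⁻⁵ s⁻¹
Component geostrophic relations (x east, y north):
u_g = −(1/(fρ)) ∂P/∂y,  v_g = (1/(fρ)) ∂P/∂x
u_g = −(1.2×10⁻³)/(4.99×10⁻⁵ × 1.11) = −21.7 m/s;  v_g = (−2.6×10⁻³)/(4.99×10⁻⁵ × 1.11) = −47.0 m/s
|V_g| = √(u_g² + v_g²) = 51.7 m/s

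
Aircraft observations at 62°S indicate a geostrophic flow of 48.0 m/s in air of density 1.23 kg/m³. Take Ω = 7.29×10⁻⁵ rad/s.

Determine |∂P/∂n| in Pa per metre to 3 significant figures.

Coriolis parameter at 62°S:
f = 2Ω sin φ = 2 × 7.29×10⁻⁵ × sin 62° = 1.29×10⁻⁴ s⁻¹
Geostrophic balance rearranged: |∂P/∂n| = f ρ V_g
|∂P/∂n| = 1.29×10⁻⁴ × 1.23 × 48.0 = 7.60×10⁻³ Pa/m

7.60×10⁻³ Pa/m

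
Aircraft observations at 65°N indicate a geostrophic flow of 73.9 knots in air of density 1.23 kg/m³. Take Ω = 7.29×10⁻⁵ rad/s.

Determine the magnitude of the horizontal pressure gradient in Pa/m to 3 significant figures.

6.18×10⁻³ Pa/m

Coriolis parameter at 65°N:
f = 2Ω sin φ = 2 × 7.29×10⁻⁵ × sin 65° = 1.32×10⁻⁴ s⁻¹
Wind speed in SI: 73.9 knots = 38.0 m/s
Geostrophic balance rearranged: |∂P/∂n| = f ρ V_g
|∂P/∂n| = 1.32×10⁻⁴ × 1.23 × 38.0 = 6.18×10⁻³ Pa/m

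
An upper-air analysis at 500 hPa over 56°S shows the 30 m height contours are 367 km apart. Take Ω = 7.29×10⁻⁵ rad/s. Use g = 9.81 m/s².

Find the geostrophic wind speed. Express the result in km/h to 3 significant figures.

Coriolis parameter at 56°S:
f = 2Ω sin φ = 2 × 7.29×10⁻⁵ × sin 56° = 1.21×10⁻⁴ s⁻¹
Height gradient: |∂Z/∂n| = 30 m / 367000 m = 8.17×10⁻⁵
On a pressure surface, geostrophic balance gives V_g = (g/f)|∂Z/∂n|:
V_g = 9.81 × 8.17×10⁻⁵ / 1.21×10⁻⁴ = 6.63 m/s
Converting: 6.63 m/s × 3.6 = 23.9 km/h

23.9 km/h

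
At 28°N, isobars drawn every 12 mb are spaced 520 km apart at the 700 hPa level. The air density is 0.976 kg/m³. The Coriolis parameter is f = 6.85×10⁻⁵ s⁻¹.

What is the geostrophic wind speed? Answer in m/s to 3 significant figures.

Pressure gradient: |∂P/∂n| = 1200 Pa / 520000 m = 2.31×10⁻³ Pa/m
Geostrophic balance (pressure-gradient force = Coriolis force):
V_g = (1/(fρ)) |∂P/∂n| = 2.31×10⁻³ / (6.85×10⁻⁵ × 0.976) = 34.5 m/s

34.5 m/s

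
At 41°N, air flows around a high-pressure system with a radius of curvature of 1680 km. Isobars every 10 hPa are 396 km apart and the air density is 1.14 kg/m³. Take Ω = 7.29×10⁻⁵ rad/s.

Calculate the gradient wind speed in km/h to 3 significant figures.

101 km/h

Coriolis parameter at 41°N:
f = 2Ω sin φ = 2 × 7.29×10⁻⁵ × sin 41° = 9.57×10⁻⁵ s⁻¹
Pressure gradient: |∂P/∂n| = 1000 Pa / 396000 m = 2.53×10⁻³ Pa/m
Geostrophic speed: V_g = |∂P/∂n|/(fρ) = 2.53×10⁻³/(9.57×10⁻⁵ × 1.14) = 23.2 m/s
Around a high, pressure-gradient force acts outward with centrifugal, so Coriolis balances both:
fV = (1/ρ)|∂P/∂n| + V²/R  →  V² − fR·V + fR·V_g = 0
With fR = 9.57×10⁻⁵ × 1680×10³ m = 161 m/s:
V = [fR − √((fR)² − 4 fR V_g)]/2 = [161 − √(161² − 4×161×23.2)]/2 = 28.1 m/s
Supergeostrophic (V > V_g = 23.2 m/s), as expected around a high.
Converting: 28.1 m/s × 3.6 = 101 km/h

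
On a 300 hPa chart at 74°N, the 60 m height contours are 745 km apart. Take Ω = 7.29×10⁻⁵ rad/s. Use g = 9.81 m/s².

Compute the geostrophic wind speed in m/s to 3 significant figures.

Coriolis parameter at 74°N:
f = 2Ω sin φ = 2 × 7.29×10⁻⁵ × sin 74° = 1.40×10⁻⁴ s⁻¹
Height gradient: |∂Z/∂n| = 60 m / 745000 m = 8.05×10⁻⁵
On a pressure surface, geostrophic balance gives V_g = (g/f)|∂Z/∂n|:
V_g = 9.81 × 8.05×10⁻⁵ / 1.40×10⁻⁴ = 5.64 m/s

5.64 m/s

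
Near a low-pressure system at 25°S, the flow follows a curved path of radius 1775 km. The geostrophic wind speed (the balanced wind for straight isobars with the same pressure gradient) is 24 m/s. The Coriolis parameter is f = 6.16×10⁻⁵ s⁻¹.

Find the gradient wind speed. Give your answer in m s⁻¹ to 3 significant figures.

20.2 m s⁻¹

Around a low, centrifugal force acts outward with Coriolis, so pressure-gradient force balances both:
(1/ρ)|∂P/∂n| = fV + V²/R  →  V² + fR·V − fR·V_g = 0
With fR = 6.16×10⁻⁵ × 1775×10³ m = 109 m/s:
V = [−fR + √((fR)² + 4 fR V_g)]/2 = [−109 + √(109² + 4×109×24)]/2 = 20.2 m/s
Subgeostrophic (V < V_g = 24 m/s), as expected around a low.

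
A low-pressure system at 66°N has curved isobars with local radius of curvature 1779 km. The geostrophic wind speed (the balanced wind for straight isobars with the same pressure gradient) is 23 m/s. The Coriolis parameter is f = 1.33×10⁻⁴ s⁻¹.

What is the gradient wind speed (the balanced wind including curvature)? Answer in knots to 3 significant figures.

41.0 knots

Around a low, centrifugal force acts outward with Coriolis, so pressure-gradient force balances both:
(1/ρ)|∂P/∂n| = fV + V²/R  →  V² + fR·V − fR·V_g = 0
With fR = 1.33×10⁻⁴ × 1779×10³ m = 237 m/s:
V = [−fR + √((fR)² + 4 fR V_g)]/2 = [−237 + √(237² + 4×237×23)]/2 = 21.1 m/s
Subgeostrophic (V < V_g = 23 m/s), as expected around a low.
Converting: 21.1 m/s × 1.944 = 41.0 knots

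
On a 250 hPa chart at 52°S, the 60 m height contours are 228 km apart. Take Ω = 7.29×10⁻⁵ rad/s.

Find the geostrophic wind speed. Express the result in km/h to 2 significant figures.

Coriolis parameter at 52°S:
f = 2Ω sin φ = 2 × 7.29×10⁻⁵ × sin 52° = 1.15×10⁻⁴ s⁻¹
Height gradient: |∂Z/∂n| = 60 m / 228000 m = 2.63×10⁻⁴
On a pressure surface, geostrophic balance gives V_g = (g/f)|∂Z/∂n|:
V_g = 9.81 × 2.63×10⁻⁴ / 1.15×10⁻⁴ = 22.5 m/s
Converting: 22.5 m/s × 3.6 = 81 km/h

81 km/h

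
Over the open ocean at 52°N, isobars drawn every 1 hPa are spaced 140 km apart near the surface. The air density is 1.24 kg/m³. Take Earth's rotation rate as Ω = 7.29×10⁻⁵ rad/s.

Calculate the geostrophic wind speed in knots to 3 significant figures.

Coriolis parameter at 52°N:
f = 2Ω sin φ = 2 × 7.29×10⁻⁵ × sin 52° = 1.15×10⁻⁴ s⁻¹
Pressure gradient: |∂P/∂n| = 100 Pa / 140000 m = 7.14×10⁻⁴ Pa/m
Geostrophic balance (pressure-gradient force = Coriolis force):
V_g = (1/(fρ)) |∂P/∂n| = 7.14×10⁻⁴ / (1.15×10⁻⁴ × 1.24) = 5.01 m/s
Converting: 5.01 m/s × 1.944 = 9.75 knots

9.75 knots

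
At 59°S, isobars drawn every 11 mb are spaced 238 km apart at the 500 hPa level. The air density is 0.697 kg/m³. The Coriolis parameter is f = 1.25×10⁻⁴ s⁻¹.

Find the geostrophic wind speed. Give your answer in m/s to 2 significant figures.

Pressure gradient: |∂P/∂n| = 1100 Pa / 238000 m = 4.62×10⁻³ Pa/m
Geostrophic balance (pressure-gradient force = Coriolis force):
V_g = (1/(fρ)) |∂P/∂n| = 4.62×10⁻³ / (1.25×10⁻⁴ × 0.697) = 53.0 m/s

53 m/s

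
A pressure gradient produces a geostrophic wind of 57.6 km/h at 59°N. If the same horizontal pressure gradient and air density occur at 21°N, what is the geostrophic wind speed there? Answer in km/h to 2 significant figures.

With the same pressure gradient and density, V_g ∝ 1/f ∝ 1/sin φ.
V₂ = V₁ · sin φ₁ / sin φ₂ = 57.6 × sin 59° / sin 21°
V₂ = 57.6 × 0.8572/0.3584 = 140 km/h

140 km/h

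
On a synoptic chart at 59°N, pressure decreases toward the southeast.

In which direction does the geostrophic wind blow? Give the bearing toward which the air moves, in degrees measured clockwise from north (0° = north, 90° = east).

The pressure-gradient force points toward the southeast (bearing 135°).
Geostrophic balance: in the Northern Hemisphere the Coriolis force deflects motion to the right, so the geostrophic wind blows 90° to the right of the pressure-gradient force (low pressure on the left).
Rotating 135° by 90° clockwise gives 225° — the wind blows toward the southwest.

225°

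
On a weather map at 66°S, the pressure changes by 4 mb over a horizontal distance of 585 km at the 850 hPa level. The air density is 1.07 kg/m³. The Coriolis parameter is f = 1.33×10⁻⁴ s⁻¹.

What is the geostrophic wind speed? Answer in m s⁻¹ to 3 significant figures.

4.80 m s⁻¹

Pressure gradient: |∂P/∂n| = 400 Pa / 585000 m = 6.84×10⁻⁴ Pa/m
Geostrophic balance (pressure-gradient force = Coriolis force):
V_g = (1/(fρ)) |∂P/∂n| = 6.84×10⁻⁴ / (1.33×10⁻⁴ × 1.07) = 4.80 m/s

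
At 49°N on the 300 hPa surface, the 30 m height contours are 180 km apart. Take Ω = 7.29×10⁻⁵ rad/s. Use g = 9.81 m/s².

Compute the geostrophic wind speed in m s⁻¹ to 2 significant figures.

15 m s⁻¹

Coriolis parameter at 49°N:
f = 2Ω sin φ = 2 × 7.29×10⁻⁵ × sin 49° = 1.10×10⁻⁴ s⁻¹
Height gradient: |∂Z/∂n| = 30 m / 180000 m = 1.67×10⁻⁴
On a pressure surface, geostrophic balance gives V_g = (g/f)|∂Z/∂n|:
V_g = 9.81 × 1.67×10⁻⁴ / 1.10×10⁻⁴ = 14.9 m/s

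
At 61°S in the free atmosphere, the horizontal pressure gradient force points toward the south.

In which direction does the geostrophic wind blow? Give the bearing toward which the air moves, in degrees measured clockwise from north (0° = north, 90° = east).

The pressure-gradient force points toward the south (bearing 180°).
Geostrophic balance: in the Southern Hemisphere the Coriolis force deflects motion to the left, so the geostrophic wind blows 90° to the left of the pressure-gradient force (low pressure on the right).
Rotating 180° by 90° counterclockwise gives 090° — the wind blows toward the east.

090°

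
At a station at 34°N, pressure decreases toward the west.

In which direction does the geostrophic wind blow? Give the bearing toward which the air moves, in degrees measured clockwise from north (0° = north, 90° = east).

000°

The pressure-gradient force points toward the west (bearing 270°).
Geostrophic balance: in the Northern Hemisphere the Coriolis force deflects motion to the right, so the geostrophic wind blows 90° to the right of the pressure-gradient force (low pressure on the left).
Rotating 270° by 90° clockwise gives 000° — the wind blows toward the north.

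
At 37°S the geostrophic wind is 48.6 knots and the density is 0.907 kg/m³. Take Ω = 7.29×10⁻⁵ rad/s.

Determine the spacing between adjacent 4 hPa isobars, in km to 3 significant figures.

Coriolis parameter at 37°S:
f = 2Ω sin φ = 2 × 7.29×10⁻⁵ × sin 37° = 8.77×10⁻⁵ s⁻¹
Wind speed in SI: 48.6 knots = 25.0 m/s
Geostrophic balance rearranged: |∂P/∂n| = f ρ V_g
|∂P/∂n| = 8.77×10⁻⁵ × 0.907 × 25.0 = 1.99×10⁻³ Pa/m
Isobar spacing: Δn = ΔP/|∂P/∂n| = 400 Pa / 1.99×10⁻³ Pa/m = 201029 m ≈ 201 km

201 km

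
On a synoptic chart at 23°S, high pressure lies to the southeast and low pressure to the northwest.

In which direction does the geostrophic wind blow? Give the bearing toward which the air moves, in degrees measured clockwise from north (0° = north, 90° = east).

225°

The pressure-gradient force points toward the northwest (bearing 315°).
Geostrophic balance: in the Southern Hemisphere the Coriolis force deflects motion to the left, so the geostrophic wind blows 90° to the left of the pressure-gradient force (low pressure on the right).
Rotating 315° by 90° counterclockwise gives 225° — the wind blows toward the southwest.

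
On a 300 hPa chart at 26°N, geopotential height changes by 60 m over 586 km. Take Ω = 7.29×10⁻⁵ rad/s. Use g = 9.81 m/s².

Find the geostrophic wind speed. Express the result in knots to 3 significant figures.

Coriolis parameter at 26°N:
f = 2Ω sin φ = 2 × 7.29×10⁻⁵ × sin 26° = 6.39×10⁻⁵ s⁻¹
Height gradient: |∂Z/∂n| = 60 m / 586000 m = 1.02×10⁻⁴
On a pressure surface, geostrophic balance gives V_g = (g/f)|∂Z/∂n|:
V_g = 9.81 × 1.02×10⁻⁴ / 6.39×10⁻⁵ = 15.7 m/s
Converting: 15.7 m/s × 1.944 = 30.5 knots

30.5 knots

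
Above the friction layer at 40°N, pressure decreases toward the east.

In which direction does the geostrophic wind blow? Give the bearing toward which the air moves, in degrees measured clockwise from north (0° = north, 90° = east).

The pressure-gradient force points toward the east (bearing 090°).
Geostrophic balance: in the Northern Hemisphere the Coriolis force deflects motion to the right, so the geostrophic wind blows 90° to the right of the pressure-gradient force (low pressure on the left).
Rotating 090° by 90° clockwise gives 180° — the wind blows toward the south.

180°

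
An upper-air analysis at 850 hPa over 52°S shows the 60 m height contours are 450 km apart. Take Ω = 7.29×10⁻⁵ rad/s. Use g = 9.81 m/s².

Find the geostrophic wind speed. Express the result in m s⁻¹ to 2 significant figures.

Coriolis parameter at 52°S:
f = 2Ω sin φ = 2 × 7.29×10⁻⁵ × sin 52° = 1.15×10⁻⁴ s⁻¹
Height gradient: |∂Z/∂n| = 60 m / 450000 m = 1.33×10⁻⁴
On a pressure surface, geostrophic balance gives V_g = (g/f)|∂Z/∂n|:
V_g = 9.81 × 1.33×10⁻⁴ / 1.15×10⁻⁴ = 11.4 m/s

11 m s⁻¹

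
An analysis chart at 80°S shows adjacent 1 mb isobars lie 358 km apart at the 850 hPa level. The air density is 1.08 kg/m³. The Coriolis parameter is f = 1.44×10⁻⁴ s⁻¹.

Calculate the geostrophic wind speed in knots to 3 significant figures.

3.49 knots

Pressure gradient: |∂P/∂n| = 100 Pa / 358000 m = 2.79×10⁻⁴ Pa/m
Geostrophic balance (pressure-gradient force = Coriolis force):
V_g = (1/(fρ)) |∂P/∂n| = 2.79×10⁻⁴ / (1.44×10⁻⁴ × 1.08) = 1.80 m/s
Converting: 1.80 m/s × 1.944 = 3.49 knots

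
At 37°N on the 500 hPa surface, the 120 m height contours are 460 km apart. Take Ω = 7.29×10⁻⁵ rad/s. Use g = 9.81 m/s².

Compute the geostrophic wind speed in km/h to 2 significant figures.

100 km/h

Coriolis parameter at 37°N:
f = 2Ω sin φ = 2 × 7.29×10⁻⁵ × sin 37° = 8.77×10⁻⁵ s⁻¹
Height gradient: |∂Z/∂n| = 120 m / 460000 m = 2.61×10⁻⁴
On a pressure surface, geostrophic balance gives V_g = (g/f)|∂Z/∂n|:
V_g = 9.81 × 2.61×10⁻⁴ / 8.77×10⁻⁵ = 29.2 m/s
Converting: 29.2 m/s × 3.6 = 100 km/h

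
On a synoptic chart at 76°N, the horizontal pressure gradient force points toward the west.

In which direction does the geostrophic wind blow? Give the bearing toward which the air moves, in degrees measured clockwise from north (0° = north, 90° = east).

000°

The pressure-gradient force points toward the west (bearing 270°).
Geostrophic balance: in the Northern Hemisphere the Coriolis force deflects motion to the right, so the geostrophic wind blows 90° to the right of the pressure-gradient force (low pressure on the left).
Rotating 270° by 90° clockwise gives 000° — the wind blows toward the north.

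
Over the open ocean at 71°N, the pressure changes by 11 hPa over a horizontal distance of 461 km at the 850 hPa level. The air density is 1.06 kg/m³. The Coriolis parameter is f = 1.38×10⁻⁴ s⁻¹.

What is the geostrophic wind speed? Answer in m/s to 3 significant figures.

Pressure gradient: |∂P/∂n| = 1100 Pa / 461000 m = 2.39×10⁻³ Pa/m
Geostrophic balance (pressure-gradient force = Coriolis force):
V_g = (1/(fρ)) |∂P/∂n| = 2.39×10⁻³ / (1.38×10⁻⁴ × 1.06) = 16.3 m/s

16.3 m/s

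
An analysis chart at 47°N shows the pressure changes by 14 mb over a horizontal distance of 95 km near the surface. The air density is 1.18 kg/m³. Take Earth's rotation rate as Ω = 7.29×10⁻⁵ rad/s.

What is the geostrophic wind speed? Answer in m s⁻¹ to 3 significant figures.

117 m s⁻¹

Coriolis parameter at 47°N:
f = 2Ω sin φ = 2 × 7.29×10⁻⁵ × sin 47° = 1.07×10⁻⁴ s⁻¹
Pressure gradient: |∂P/∂n| = 1400 Pa / 95000 m = 1.47×10⁻² Pa/m
Geostrophic balance (pressure-gradient force = Coriolis force):
V_g = (1/(fρ)) |∂P/∂n| = 1.47×10⁻² / (1.07×10⁻⁴ × 1.18) = 117 m/s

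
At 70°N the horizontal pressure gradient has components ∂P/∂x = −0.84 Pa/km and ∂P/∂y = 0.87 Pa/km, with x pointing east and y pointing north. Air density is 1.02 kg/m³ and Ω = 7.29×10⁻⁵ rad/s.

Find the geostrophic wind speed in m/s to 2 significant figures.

Coriolis parameter at 70°N:
f = 2Ω sin φ = 2 × 7.29×10⁻⁵ × sin 70° = 1.37×10⁻⁴ s⁻¹
Component geostrophic relations (x east, y north):
u_g = −(1/(fρ)) ∂P/∂y,  v_g = (1/(fρ)) ∂P/∂x
u_g = −(0.87×10⁻³)/(1.37×10⁻⁴ × 1.02) = −6.23 m/s;  v_g = (−0.84×10⁻³)/(1.37×10⁻⁴ × 1.02) = −6.01 m/s
|V_g| = √(u_g² + v_g²) = 8.65 m/s

8.7 m/s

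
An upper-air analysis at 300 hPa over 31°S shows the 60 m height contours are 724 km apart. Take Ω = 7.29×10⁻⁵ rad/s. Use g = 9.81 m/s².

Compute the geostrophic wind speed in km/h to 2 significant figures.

Coriolis parameter at 31°S:
f = 2Ω sin φ = 2 × 7.29×10⁻⁵ × sin 31° = 7.51×10⁻⁵ s⁻¹
Height gradient: |∂Z/∂n| = 60 m / 724000 m = 8.29×10⁻⁵
On a pressure surface, geostrophic balance gives V_g = (g/f)|∂Z/∂n|:
V_g = 9.81 × 8.29×10⁻⁵ / 7.51×10⁻⁵ = 10.8 m/s
Converting: 10.8 m/s × 3.6 = 39 km/h

39 km/h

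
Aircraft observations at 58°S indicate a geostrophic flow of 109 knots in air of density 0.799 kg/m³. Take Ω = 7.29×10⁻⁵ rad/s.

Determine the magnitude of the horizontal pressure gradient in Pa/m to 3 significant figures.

5.54×10⁻³ Pa/m

Coriolis parameter at 58°S:
f = 2Ω sin φ = 2 × 7.29×10⁻⁵ × sin 58° = 1.24×10⁻⁴ s⁻¹
Wind speed in SI: 109 knots = 56.1 m/s
Geostrophic balance rearranged: |∂P/∂n| = f ρ V_g
|∂P/∂n| = 1.24×10⁻⁴ × 0.799 × 56.1 = 5.54×10⁻³ Pa/m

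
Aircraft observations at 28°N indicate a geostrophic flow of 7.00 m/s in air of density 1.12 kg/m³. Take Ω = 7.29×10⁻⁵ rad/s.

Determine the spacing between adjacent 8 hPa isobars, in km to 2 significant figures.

1500 km

Coriolis parameter at 28°N:
f = 2Ω sin φ = 2 × 7.29×10⁻⁵ × sin 28° = 6.84×10⁻⁵ s⁻¹
Geostrophic balance rearranged: |∂P/∂n| = f ρ V_g
|∂P/∂n| = 6.84×10⁻⁵ × 1.12 × 7.00 = 5.37×10⁻⁴ Pa/m
Isobar spacing: Δn = ΔP/|∂P/∂n| = 800 Pa / 5.37×10⁻⁴ Pa/m = 1490758 m ≈ 1500 km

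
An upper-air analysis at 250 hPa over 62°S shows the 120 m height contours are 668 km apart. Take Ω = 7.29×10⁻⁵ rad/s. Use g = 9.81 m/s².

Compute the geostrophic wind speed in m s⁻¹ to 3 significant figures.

13.7 m s⁻¹

Coriolis parameter at 62°S:
f = 2Ω sin φ = 2 × 7.29×10⁻⁵ × sin 62° = 1.29×10⁻⁴ s⁻¹
Height gradient: |∂Z/∂n| = 120 m / 668000 m = 1.80×10⁻⁴
On a pressure surface, geostrophic balance gives V_g = (g/f)|∂Z/∂n|:
V_g = 9.81 × 1.80×10⁻⁴ / 1.29×10⁻⁴ = 13.7 m/s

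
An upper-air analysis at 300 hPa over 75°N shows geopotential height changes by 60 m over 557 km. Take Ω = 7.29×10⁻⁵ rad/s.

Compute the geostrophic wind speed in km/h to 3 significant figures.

Coriolis parameter at 75°N:
f = 2Ω sin φ = 2 × 7.29×10⁻⁵ × sin 75° = 1.41×10⁻⁴ s⁻¹
Height gradient: |∂Z/∂n| = 60 m / 557000 m = 1.08×10⁻⁴
On a pressure surface, geostrophic balance gives V_g = (g/f)|∂Z/∂n|:
V_g = 9.81 × 1.08×10⁻⁴ / 1.41×10⁻⁴ = 7.50 m/s
Converting: 7.50 m/s × 3.6 = 27.0 km/h

27.0 km/h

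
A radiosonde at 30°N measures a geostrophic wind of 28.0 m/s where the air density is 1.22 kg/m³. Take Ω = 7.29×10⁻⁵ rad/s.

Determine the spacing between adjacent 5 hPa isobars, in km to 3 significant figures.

201 km

Coriolis parameter at 30°N:
f = 2Ω sin φ = 2 × 7.29×10⁻⁵ × sin 30° = 7.29×10⁻⁵ s⁻¹
Geostrophic balance rearranged: |∂P/∂n| = f ρ V_g
|∂P/∂n| = 7.29×10⁻⁵ × 1.22 × 28.0 = 2.49×10⁻³ Pa/m
Isobar spacing: Δn = ΔP/|∂P/∂n| = 500 Pa / 2.49×10⁻³ Pa/m = 200782 m ≈ 201 km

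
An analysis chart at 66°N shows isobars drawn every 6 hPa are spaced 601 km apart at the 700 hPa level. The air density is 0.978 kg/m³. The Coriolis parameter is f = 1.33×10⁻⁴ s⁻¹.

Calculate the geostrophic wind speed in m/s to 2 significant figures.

7.7 m/s

Pressure gradient: |∂P/∂n| = 600 Pa / 601000 m = 9.98×10⁻⁴ Pa/m
Geostrophic balance (pressure-gradient force = Coriolis force):
V_g = (1/(fρ)) |∂P/∂n| = 9.98×10⁻⁴ / (1.33×10⁻⁴ × 0.978) = 7.68 m/s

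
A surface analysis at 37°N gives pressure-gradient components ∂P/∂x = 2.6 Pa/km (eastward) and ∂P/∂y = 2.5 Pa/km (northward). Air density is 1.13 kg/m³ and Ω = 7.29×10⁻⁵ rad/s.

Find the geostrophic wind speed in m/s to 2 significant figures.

Coriolis parameter at 37°N:
f = 2Ω sin φ = 2 × 7.29×10⁻⁵ × sin 37° = 8.77×10⁻⁵ s⁻¹
Component geostrophic relations (x east, y north):
u_g = −(1/(fρ)) ∂P/∂y,  v_g = (1/(fρ)) ∂P/∂x
u_g = −(2.5×10⁻³)/(8.77×10⁻⁵ × 1.13) = −25.2 m/s;  v_g = (2.6×10⁻³)/(8.77×10⁻⁵ × 1.13) = 26.2 m/s
|V_g| = √(u_g² + v_g²) = 36.4 m/s

36 m/s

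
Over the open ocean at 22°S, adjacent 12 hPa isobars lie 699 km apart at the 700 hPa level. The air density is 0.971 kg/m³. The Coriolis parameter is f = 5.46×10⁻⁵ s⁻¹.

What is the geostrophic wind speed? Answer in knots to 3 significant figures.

62.9 knots

Pressure gradient: |∂P/∂n| = 1200 Pa / 699000 m = 1.72×10⁻³ Pa/m
Geostrophic balance (pressure-gradient force = Coriolis force):
V_g = (1/(fρ)) |∂P/∂n| = 1.72×10⁻³ / (5.46×10⁻⁵ × 0.971) = 32.4 m/s
Converting: 32.4 m/s × 1.944 = 62.9 knots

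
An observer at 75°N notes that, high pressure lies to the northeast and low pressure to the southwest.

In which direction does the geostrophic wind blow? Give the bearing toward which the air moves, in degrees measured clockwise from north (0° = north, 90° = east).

315°

The pressure-gradient force points toward the southwest (bearing 225°).
Geostrophic balance: in the Northern Hemisphere the Coriolis force deflects motion to the right, so the geostrophic wind blows 90° to the right of the pressure-gradient force (low pressure on the left).
Rotating 225° by 90° clockwise gives 315° — the wind blows toward the northwest.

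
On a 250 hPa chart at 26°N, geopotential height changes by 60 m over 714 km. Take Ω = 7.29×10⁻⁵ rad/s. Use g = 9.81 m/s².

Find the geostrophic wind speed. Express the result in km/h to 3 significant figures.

Coriolis parameter at 26°N:
f = 2Ω sin φ = 2 × 7.29×10⁻⁵ × sin 26° = 6.39×10⁻⁵ s⁻¹
Height gradient: |∂Z/∂n| = 60 m / 714000 m = 8.40×10⁻⁵
On a pressure surface, geostrophic balance gives V_g = (g/f)|∂Z/∂n|:
V_g = 9.81 × 8.40×10⁻⁵ / 6.39×10⁻⁵ = 12.9 m/s
Converting: 12.9 m/s × 3.6 = 46.4 km/h

46.4 km/h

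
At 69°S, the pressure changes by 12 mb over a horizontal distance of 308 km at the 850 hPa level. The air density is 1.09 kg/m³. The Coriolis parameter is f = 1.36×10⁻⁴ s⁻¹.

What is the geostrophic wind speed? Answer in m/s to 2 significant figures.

Pressure gradient: |∂P/∂n| = 1200 Pa / 308000 m = 3.90×10⁻³ Pa/m
Geostrophic balance (pressure-gradient force = Coriolis force):
V_g = (1/(fρ)) |∂P/∂n| = 3.90×10⁻³ / (1.36×10⁻⁴ × 1.09) = 26.3 m/s

26 m/s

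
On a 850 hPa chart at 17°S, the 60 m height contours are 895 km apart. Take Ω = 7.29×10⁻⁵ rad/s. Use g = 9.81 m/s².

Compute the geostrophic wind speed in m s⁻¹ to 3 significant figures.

15.4 m s⁻¹

Coriolis parameter at 17°S:
f = 2Ω sin φ = 2 × 7.29×10⁻⁵ × sin 17° = 4.26×10⁻⁵ s⁻¹
Height gradient: |∂Z/∂n| = 60 m / 895000 m = 6.70×10⁻⁵
On a pressure surface, geostrophic balance gives V_g = (g/f)|∂Z/∂n|:
V_g = 9.81 × 6.70×10⁻⁵ / 4.26×10⁻⁵ = 15.4 m/s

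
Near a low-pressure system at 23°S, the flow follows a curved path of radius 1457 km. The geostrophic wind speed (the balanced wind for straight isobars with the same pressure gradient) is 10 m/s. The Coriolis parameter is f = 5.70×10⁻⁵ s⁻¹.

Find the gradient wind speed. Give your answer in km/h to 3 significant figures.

32.5 km/h

Around a low, centrifugal force acts outward with Coriolis, so pressure-gradient force balances both:
(1/ρ)|∂P/∂n| = fV + V²/R  →  V² + fR·V − fR·V_g = 0
With fR = 5.70×10⁻⁵ × 1457×10³ m = 83.0 m/s:
V = [−fR + √((fR)² + 4 fR V_g)]/2 = [−83.0 + √(83.0² + 4×83.0×10)]/2 = 9.02 m/s
Subgeostrophic (V < V_g = 10 m/s), as expected around a low.
Converting: 9.02 m/s × 3.6 = 32.5 km/h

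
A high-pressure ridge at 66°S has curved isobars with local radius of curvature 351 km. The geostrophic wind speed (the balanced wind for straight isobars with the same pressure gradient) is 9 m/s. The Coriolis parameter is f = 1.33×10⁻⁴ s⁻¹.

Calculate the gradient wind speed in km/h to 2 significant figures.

44 km/h

Around a high, pressure-gradient force acts outward with centrifugal, so Coriolis balances both:
fV = (1/ρ)|∂P/∂n| + V²/R  →  V² − fR·V + fR·V_g = 0
With fR = 1.33×10⁻⁴ × 351×10³ m = 46.7 m/s:
V = [fR − √((fR)² − 4 fR V_g)]/2 = [46.7 − √(46.7² − 4×46.7×9)]/2 = 12.2 m/s
Supergeostrophic (V > V_g = 9 m/s), as expected around a high.
Converting: 12.2 m/s × 3.6 = 44 km/h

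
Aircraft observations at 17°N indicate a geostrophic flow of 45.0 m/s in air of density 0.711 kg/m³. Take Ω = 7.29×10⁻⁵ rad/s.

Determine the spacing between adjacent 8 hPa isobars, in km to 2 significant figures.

590 km

Coriolis parameter at 17°N:
f = 2Ω sin φ = 2 × 7.29×10⁻⁵ × sin 17° = 4.26×10⁻⁵ s⁻¹
Geostrophic balance rearranged: |∂P/∂n| = f ρ V_g
|∂P/∂n| = 4.26×10⁻⁵ × 0.711 × 45.0 = 1.36×10⁻³ Pa/m
Isobar spacing: Δn = ΔP/|∂P/∂n| = 800 Pa / 1.36×10⁻³ Pa/m = 586563 m ≈ 590 km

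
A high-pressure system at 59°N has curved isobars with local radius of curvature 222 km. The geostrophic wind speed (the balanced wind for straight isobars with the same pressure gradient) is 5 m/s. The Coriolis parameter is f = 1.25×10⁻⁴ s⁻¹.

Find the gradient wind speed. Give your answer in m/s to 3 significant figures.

Around a high, pressure-gradient force acts outward with centrifugal, so Coriolis balances both:
fV = (1/ρ)|∂P/∂n| + V²/R  →  V² − fR·V + fR·V_g = 0
With fR = 1.25×10⁻⁴ × 222×10³ m = 27.8 m/s:
V = [fR − √((fR)² − 4 fR V_g)]/2 = [27.8 − √(27.8² − 4×27.8×5)]/2 = 6.54 m/s
Supergeostrophic (V > V_g = 5 m/s), as expected around a high.

6.54 m/s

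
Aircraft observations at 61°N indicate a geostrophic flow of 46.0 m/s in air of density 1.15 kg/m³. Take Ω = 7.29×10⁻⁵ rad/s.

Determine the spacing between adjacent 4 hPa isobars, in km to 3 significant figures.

Coriolis parameter at 61°N:
f = 2Ω sin φ = 2 × 7.29×10⁻⁵ × sin 61° = 1.28×10⁻⁴ s⁻¹
Geostrophic balance rearranged: |∂P/∂n| = f ρ V_g
|∂P/∂n| = 1.28×10⁻⁴ × 1.15 × 46.0 = 6.75×10⁻³ Pa/m
Isobar spacing: Δn = ΔP/|∂P/∂n| = 400 Pa / 6.75×10⁻³ Pa/m = 59296 m ≈ 59.3 km

59.3 km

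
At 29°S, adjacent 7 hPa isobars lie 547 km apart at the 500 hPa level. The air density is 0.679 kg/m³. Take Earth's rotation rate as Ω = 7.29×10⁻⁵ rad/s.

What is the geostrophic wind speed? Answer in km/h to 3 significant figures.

Coriolis parameter at 29°S:
f = 2Ω sin φ = 2 × 7.29×10⁻⁵ × sin 29° = 7.07×10⁻⁵ s⁻¹
Pressure gradient: |∂P/∂n| = 700 Pa / 547000 m = 1.28×10⁻³ Pa/m
Geostrophic balance (pressure-gradient force = Coriolis force):
V_g = (1/(fρ)) |∂P/∂n| = 1.28×10⁻³ / (7.07×10⁻⁵ × 0.679) = 26.7 m/s
Converting: 26.7 m/s × 3.6 = 96.0 km/h

96.0 km/h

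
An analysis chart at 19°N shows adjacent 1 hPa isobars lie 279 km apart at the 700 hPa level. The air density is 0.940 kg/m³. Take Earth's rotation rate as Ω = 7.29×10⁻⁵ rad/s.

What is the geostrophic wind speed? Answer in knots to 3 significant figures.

Coriolis parameter at 19°N:
f = 2Ω sin φ = 2 × 7.29×10⁻⁵ × sin 19° = 4.75×10⁻⁵ s⁻¹
Pressure gradient: |∂P/∂n| = 100 Pa / 279000 m = 3.58×10⁻⁴ Pa/m
Geostrophic balance (pressure-gradient force = Coriolis force):
V_g = (1/(fρ)) |∂P/∂n| = 3.58×10⁻⁴ / (4.75×10⁻⁵ × 0.940) = 8.03 m/s
Converting: 8.03 m/s × 1.944 = 15.6 knots

15.6 knots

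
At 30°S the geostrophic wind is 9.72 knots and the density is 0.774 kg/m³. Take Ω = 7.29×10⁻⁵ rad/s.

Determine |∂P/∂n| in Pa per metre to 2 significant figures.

2.8×10⁻⁴ Pa/m

Coriolis parameter at 30°S:
f = 2Ω sin φ = 2 × 7.29×10⁻⁵ × sin 30° = 7.29×10⁻⁵ s⁻¹
Wind speed in SI: 9.72 knots = 5.00 m/s
Geostrophic balance rearranged: |∂P/∂n| = f ρ V_g
|∂P/∂n| = 7.29×10⁻⁵ × 0.774 × 5.00 = 2.82×10⁻⁴ Pa/m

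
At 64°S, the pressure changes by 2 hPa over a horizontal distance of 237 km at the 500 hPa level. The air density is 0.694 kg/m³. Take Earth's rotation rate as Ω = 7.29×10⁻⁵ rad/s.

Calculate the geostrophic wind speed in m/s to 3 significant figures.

Coriolis parameter at 64°S:
f = 2Ω sin φ = 2 × 7.29×10⁻⁵ × sin 64° = 1.31×10⁻⁴ s⁻¹
Pressure gradient: |∂P/∂n| = 200 Pa / 237000 m = 8.44×10⁻⁴ Pa/m
Geostrophic balance (pressure-gradient force = Coriolis force):
V_g = (1/(fρ)) |∂P/∂n| = 8.44×10⁻⁴ / (1.31×10⁻⁴ × 0.694) = 9.28 m/s

9.28 m/s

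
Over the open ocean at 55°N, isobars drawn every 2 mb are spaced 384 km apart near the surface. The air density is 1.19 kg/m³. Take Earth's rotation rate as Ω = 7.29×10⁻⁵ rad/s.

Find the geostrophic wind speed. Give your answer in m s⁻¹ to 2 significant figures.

Coriolis parameter at 55°N:
f = 2Ω sin φ = 2 × 7.29×10⁻⁵ × sin 55° = 1.19×10⁻⁴ s⁻¹
Pressure gradient: |∂P/∂n| = 200 Pa / 384000 m = 5.21×10⁻⁴ Pa/m
Geostrophic balance (pressure-gradient force = Coriolis force):
V_g = (1/(fρ)) |∂P/∂n| = 5.21×10⁻⁴ / (1.19×10⁻⁴ × 1.19) = 3.66 m/s

3.7 m s⁻¹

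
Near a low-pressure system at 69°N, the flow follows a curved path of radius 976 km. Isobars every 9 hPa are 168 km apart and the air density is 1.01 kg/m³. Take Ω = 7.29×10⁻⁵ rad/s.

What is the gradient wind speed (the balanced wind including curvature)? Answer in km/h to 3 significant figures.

Coriolis parameter at 69°N:
f = 2Ω sin φ = 2 × 7.29×10⁻⁵ × sin 69° = 1.36×10⁻⁴ s⁻¹
Pressure gradient: |∂P/∂n| = 900 Pa / 168000 m = 5.36×10⁻³ Pa/m
Geostrophic speed: V_g = |∂P/∂n|/(fρ) = 5.36×10⁻³/(1.36×10⁻⁴ × 1.01) = 39.0 m/s
Around a low, centrifugal force acts outward with Coriolis, so pressure-gradient force balances both:
(1/ρ)|∂P/∂n| = fV + V²/R  →  V² + fR·V − fR·V_g = 0
With fR = 1.36×10⁻⁴ × 976×10³ m = 133 m/s:
V = [−fR + √((fR)² + 4 fR V_g)]/2 = [−133 + √(133² + 4×133×39)]/2 = 31.5 m/s
Subgeostrophic (V < V_g = 39 m/s), as expected around a low.
Converting: 31.5 m/s × 3.6 = 113 km/h

113 km/h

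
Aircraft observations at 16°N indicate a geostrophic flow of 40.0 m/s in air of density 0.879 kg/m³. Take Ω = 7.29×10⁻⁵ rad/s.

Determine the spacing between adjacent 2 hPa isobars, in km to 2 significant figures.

Coriolis parameter at 16°N:
f = 2Ω sin φ = 2 × 7.29×10⁻⁵ × sin 16° = 4.02×10⁻⁵ s⁻¹
Geostrophic balance rearranged: |∂P/∂n| = f ρ V_g
|∂P/∂n| = 4.02×10⁻⁵ × 0.879 × 40.0 = 1.41×10⁻³ Pa/m
Isobar spacing: Δn = ΔP/|∂P/∂n| = 200 Pa / 1.41×10⁻³ Pa/m = 141542 m ≈ 140 km

140 km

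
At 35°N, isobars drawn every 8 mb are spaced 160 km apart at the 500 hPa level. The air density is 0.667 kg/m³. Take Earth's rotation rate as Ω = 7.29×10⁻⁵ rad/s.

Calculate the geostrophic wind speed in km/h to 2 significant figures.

320 km/h

Coriolis parameter at 35°N:
f = 2Ω sin φ = 2 × 7.29×10⁻⁵ × sin 35° = 8.36×10⁻⁵ s⁻¹
Pressure gradient: |∂P/∂n| = 800 Pa / 160000 m = 5.00×10⁻³ Pa/m
Geostrophic balance (pressure-gradient force = Coriolis force):
V_g = (1/(fρ)) |∂P/∂n| = 5.00×10⁻³ / (8.36×10⁻⁵ × 0.667) = 89.6 m/s
Converting: 89.6 m/s × 3.6 = 320 km/h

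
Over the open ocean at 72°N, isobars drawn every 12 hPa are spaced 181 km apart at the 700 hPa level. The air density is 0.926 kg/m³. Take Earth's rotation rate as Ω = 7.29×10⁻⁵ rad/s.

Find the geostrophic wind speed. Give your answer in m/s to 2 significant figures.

52 m/s

Coriolis parameter at 72°N:
f = 2Ω sin φ = 2 × 7.29×10⁻⁵ × sin 72° = 1.39×10⁻⁴ s⁻¹
Pressure gradient: |∂P/∂n| = 1200 Pa / 181000 m = 6.63×10⁻³ Pa/m
Geostrophic balance (pressure-gradient force = Coriolis force):
V_g = (1/(fρ)) |∂P/∂n| = 6.63×10⁻³ / (1.39×10⁻⁴ × 0.926) = 51.6 m/s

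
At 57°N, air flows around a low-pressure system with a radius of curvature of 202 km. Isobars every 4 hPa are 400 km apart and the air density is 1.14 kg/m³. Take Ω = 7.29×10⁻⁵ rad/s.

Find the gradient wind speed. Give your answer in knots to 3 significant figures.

11.3 knots

Coriolis parameter at 57°N:
f = 2Ω sin φ = 2 × 7.29×10⁻⁵ × sin 57° = 1.22×10⁻⁴ s⁻¹
Pressure gradient: |∂P/∂n| = 400 Pa / 400000 m = 1.00×10⁻³ Pa/m
Geostrophic speed: V_g = |∂P/∂n|/(fρ) = 1.00×10⁻³/(1.22×10⁻⁴ × 1.14) = 7.17 m/s
Around a low, centrifugal force acts outward with Coriolis, so pressure-gradient force balances both:
(1/ρ)|∂P/∂n| = fV + V²/R  →  V² + fR·V − fR·V_g = 0
With fR = 1.22×10⁻⁴ × 202×10³ m = 24.7 m/s:
V = [−fR + √((fR)² + 4 fR V_g)]/2 = [−24.7 + √(24.7² + 4×24.7×7.17)]/2 = 5.81 m/s
Subgeostrophic (V < V_g = 7.17 m/s), as expected around a low.
Converting: 5.81 m/s × 1.944 = 11.3 knots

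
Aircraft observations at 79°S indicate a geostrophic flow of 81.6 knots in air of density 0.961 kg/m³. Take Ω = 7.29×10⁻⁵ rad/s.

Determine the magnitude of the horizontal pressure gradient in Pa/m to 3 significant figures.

Coriolis parameter at 79°S:
f = 2Ω sin φ = 2 × 7.29×10⁻⁵ × sin 79° = 1.43×10⁻⁴ s⁻¹
Wind speed in SI: 81.6 knots = 42.0 m/s
Geostrophic balance rearranged: |∂P/∂n| = f ρ V_g
|∂P/∂n| = 1.43×10⁻⁴ × 0.961 × 42.0 = 5.77×10⁻³ Pa/m

5.77×10⁻³ Pa/m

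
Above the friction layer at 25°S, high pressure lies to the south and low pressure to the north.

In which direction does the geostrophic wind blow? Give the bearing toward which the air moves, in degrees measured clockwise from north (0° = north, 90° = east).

270°

The pressure-gradient force points toward the north (bearing 000°).
Geostrophic balance: in the Southern Hemisphere the Coriolis force deflects motion to the left, so the geostrophic wind blows 90° to the left of the pressure-gradient force (low pressure on the right).
Rotating 000° by 90° counterclockwise gives 270° — the wind blows toward the west.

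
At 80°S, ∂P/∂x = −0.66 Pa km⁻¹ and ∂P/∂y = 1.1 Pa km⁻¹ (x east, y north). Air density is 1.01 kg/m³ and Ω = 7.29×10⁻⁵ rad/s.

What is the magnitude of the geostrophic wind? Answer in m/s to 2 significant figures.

8.8 m/s

Coriolis parameter at 80°S:
f = 2Ω sin φ = 2 × 7.29×10⁻⁵ × sin 80° = 1.44×10⁻⁴ s⁻¹
In the Southern Hemisphere f is negative: f = −1.44×10⁻⁴ s⁻¹.
Component geostrophic relations (x east, y north):
u_g = −(1/(fρ)) ∂P/∂y,  v_g = (1/(fρ)) ∂P/∂x
u_g = −(1.1×10⁻³)/(−1.44×10⁻⁴ × 1.01) = 7.59 m/s;  v_g = (−0.66×10⁻³)/(−1.44×10⁻⁴ × 1.01) = 4.55 m/s
|V_g| = √(u_g² + v_g²) = 8.85 m/s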